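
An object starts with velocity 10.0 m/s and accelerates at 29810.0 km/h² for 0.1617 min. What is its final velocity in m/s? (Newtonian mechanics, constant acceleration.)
v = v₀ + at (with unit conversion) = 32.32 m/s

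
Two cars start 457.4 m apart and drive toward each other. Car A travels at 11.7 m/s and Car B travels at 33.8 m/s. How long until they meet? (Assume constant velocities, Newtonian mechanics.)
Combined speed: v_combined = 11.7 + 33.8 = 45.5 m/s
Time to meet: t = d/45.5 = 457.4/45.5 = 10.05 s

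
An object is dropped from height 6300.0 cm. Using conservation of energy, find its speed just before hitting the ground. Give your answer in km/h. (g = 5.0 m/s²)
mgh = ½mv² → v = √(2gh) = √(2×5.0×63) = 25.1 m/s = 90.36 km/h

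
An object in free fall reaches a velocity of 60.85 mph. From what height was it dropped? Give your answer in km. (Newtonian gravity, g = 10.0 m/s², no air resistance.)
h = v²/(2g) (with unit conversion) = 0.037 km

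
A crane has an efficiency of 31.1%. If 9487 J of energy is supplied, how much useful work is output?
W_out = η × W_in = 0.311 × 9487 = 2950.5 J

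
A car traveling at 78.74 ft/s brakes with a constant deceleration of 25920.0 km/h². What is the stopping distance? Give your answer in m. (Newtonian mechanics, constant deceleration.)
d = v₀² / (2a) (with unit conversion) = 144.0 m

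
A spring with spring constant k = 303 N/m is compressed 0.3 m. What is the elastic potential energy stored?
PE = ½kx² = ½×303×0.3² = 13.63 J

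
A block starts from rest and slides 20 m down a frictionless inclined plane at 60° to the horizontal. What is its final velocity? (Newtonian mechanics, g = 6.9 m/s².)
a = g sin(θ) = 6.9 × sin(60°) = 5.98 m/s²
v = √(2ad) = √(2 × 5.98 × 20) = 15.46 m/s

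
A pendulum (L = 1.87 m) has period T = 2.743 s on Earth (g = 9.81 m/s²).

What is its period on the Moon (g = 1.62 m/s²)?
T = 2π√(L/g), so T_moon/T_earth = √(g_earth/g_moon)
T_moon = 2π√(1.87/1.62) = 6.751 s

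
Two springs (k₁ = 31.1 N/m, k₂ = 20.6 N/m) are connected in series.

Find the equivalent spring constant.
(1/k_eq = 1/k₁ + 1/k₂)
1/k_eq = 1/31.1 + 1/20.6 = 0.080698; k_eq = 12.39 N/m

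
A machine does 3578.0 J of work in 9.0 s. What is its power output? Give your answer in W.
P = W/t = 3578 J / 9 s = 397.6 W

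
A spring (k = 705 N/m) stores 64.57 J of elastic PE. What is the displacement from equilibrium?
PE = ½kx² → x = √(2PE/k) = √(2×64.57/705) = 0.428 m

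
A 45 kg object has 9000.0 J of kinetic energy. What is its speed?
KE = ½mv² → v = √(2KE/m) = √(2×9000.0/45) = 20.0 m/s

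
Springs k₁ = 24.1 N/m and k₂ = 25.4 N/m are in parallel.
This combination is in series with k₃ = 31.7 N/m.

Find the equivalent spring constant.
k₁₂ = k₁ + k₂ = 49.5 N/m (parallel)
1/k_eq = 1/k₁₂ + 1/k₃ → k_eq = 19.32 N/m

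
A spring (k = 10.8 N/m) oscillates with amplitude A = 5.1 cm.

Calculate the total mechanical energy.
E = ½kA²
E = ½kA² = ½×10.8×(0.051)² = 0.01405 J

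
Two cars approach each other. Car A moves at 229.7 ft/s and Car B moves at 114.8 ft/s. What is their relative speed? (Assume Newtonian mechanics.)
v_rel = v_A + v_B = 229.7 + 114.8 = 344.5 ft/s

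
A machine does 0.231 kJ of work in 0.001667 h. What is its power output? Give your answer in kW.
P = W/t = 231 J / 6.001 s = 38.49 W = 0.03849 kW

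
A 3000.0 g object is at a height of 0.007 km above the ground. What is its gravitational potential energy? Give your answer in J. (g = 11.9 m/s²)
PE = mgh = 3 kg × 11.9 m/s² × 7 m = 249.9 J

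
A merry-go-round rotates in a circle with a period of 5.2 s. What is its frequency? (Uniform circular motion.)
f = 1/T = 1/5.2 = 0.1923 Hz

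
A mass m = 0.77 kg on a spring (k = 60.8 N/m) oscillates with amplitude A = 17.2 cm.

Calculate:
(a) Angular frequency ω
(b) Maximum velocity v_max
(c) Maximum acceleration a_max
ω = √(k/m) = √(60.8/0.77) = 8.886 rad/s
v_max = ωA = 8.886×0.172 = 1.528 m/s
a_max = ω²A = 8.886²×0.172 = 13.58 m/s²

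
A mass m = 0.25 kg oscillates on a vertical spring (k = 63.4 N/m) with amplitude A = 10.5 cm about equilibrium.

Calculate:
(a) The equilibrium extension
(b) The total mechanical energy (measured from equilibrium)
x_eq = mg/k = 0.25×9.81/63.4 = 0.03868 m = 3.868 cm
E = ½kA² = ½×63.4×(0.105)² = 0.3495 J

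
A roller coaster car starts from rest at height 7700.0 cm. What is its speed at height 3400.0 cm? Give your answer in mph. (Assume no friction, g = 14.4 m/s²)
mgh₁ = ½mv₂² + mgh₂ → v₂ = √(2g(h₁−h₂)) = √(2×14.4×(77−34)) = 35.19 m/s = 78.72 mph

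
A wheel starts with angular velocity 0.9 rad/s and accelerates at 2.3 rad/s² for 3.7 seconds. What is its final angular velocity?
ω = ω₀ + αt = 0.9 + 2.3 × 3.7 = 9.41 rad/s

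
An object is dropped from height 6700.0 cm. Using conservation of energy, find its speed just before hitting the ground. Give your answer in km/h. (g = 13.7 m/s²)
mgh = ½mv² → v = √(2gh) = √(2×13.7×67) = 42.85 m/s = 154.2 km/h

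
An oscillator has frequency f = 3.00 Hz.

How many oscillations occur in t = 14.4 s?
n = f×t = 3.0×14.4 = 43.2 oscillations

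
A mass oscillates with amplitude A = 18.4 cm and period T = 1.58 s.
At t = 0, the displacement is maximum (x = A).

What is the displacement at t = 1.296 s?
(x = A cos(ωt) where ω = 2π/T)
ω = 2π/T = 2π/1.58 = 3.977 rad/s
x = A cos(ωt) = 18.4×cos(3.977×1.296) = 7.861 cm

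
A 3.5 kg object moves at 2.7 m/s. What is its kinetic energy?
KE = ½mv² = ½×3.5×2.7² = 12.7575 J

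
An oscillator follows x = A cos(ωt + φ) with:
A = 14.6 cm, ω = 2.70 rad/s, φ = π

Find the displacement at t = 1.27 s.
x = A cos(ωt + φ) = 14.6×cos(2.7×1.27 + π) = 14 cm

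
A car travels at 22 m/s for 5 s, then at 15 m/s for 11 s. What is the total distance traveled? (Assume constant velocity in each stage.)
d₁ = v₁t₁ = 22 × 5 = 110 m
d₂ = v₂t₂ = 15 × 11 = 165 m
d_total = 110 + 165 = 275 m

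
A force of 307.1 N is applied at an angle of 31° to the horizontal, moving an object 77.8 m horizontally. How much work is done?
W = Fd cosθ = 307.1×77.8×cos(31°) = 20480.0 J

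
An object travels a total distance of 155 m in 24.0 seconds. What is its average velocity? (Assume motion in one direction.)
v_avg = Δd / Δt = 155 / 24.0 = 6.46 m/s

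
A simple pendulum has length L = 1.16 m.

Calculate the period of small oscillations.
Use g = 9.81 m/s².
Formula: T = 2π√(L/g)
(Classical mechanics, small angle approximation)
T = 2π√(L/g) = 2π√(1.16/9.81) = 2.161 s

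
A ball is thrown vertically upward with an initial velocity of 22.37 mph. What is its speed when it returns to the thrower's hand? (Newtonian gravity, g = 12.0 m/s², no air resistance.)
By conservation of energy, the ball returns at the same speed = 22.37 mph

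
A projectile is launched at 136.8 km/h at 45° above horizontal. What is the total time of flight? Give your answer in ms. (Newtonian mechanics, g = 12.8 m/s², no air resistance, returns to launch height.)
T = 2v₀sin(θ)/g (with unit conversion) = 4198.0 ms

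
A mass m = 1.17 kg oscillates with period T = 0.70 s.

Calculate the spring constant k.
T = 2π√(m/k) → k = m(2π/T)² = 1.17×(2π/0.7)² = 94.26 N/m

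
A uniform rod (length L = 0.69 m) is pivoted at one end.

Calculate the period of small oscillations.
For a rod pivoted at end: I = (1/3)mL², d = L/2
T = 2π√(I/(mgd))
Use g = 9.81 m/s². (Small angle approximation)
I/m = (1/3)L² = 0.1587 m²; d = L/2 = 0.345 m
T = 2π√(I/(mgd)) = 2π√(0.1587/(9.81×0.345)) = 1.361 s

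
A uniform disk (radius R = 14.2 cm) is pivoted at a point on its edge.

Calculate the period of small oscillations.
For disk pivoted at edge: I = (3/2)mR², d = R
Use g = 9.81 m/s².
I/m = (3/2)R² = 0.03025 m²; d = R = 0.142 m
T = 2π√((3/2)R²/(gR)) = 2π√(3R/(2g)) = 0.9258 s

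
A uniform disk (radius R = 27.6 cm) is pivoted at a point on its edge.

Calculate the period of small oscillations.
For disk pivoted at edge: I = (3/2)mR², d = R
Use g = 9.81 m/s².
I/m = (3/2)R² = 0.1143 m²; d = R = 0.276 m
T = 2π√((3/2)R²/(gR)) = 2π√(3R/(2g)) = 1.291 s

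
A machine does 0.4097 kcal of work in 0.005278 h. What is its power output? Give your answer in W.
P = W/t = 1714 J / 19 s = 90.22 W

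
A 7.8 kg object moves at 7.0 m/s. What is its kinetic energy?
KE = ½mv² = ½×7.8×7.0² = 191.1 J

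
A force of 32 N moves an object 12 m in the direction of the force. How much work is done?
W = Fd = 32×12 = 384.0 J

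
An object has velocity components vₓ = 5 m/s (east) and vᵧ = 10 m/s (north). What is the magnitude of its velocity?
|v| = √(vₓ² + vᵧ²) = √(5² + 10²) = √(125) = 11.18 m/s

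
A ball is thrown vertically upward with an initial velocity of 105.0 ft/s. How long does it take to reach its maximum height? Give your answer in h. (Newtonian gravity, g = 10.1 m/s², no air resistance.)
t_up = v₀/g (with unit conversion) = 0.0008802 h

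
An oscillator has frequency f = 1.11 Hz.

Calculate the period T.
T = 1/f = 1/1.11 = 0.9009 s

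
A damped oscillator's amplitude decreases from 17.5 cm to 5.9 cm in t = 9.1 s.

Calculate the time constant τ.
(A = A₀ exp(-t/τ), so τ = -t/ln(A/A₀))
A/A₀ = 5.9/17.5 = 0.3371; ln(A/A₀) = -1.087
τ = −t/ln(A/A₀) = −9.1/-1.087 = 8.37 s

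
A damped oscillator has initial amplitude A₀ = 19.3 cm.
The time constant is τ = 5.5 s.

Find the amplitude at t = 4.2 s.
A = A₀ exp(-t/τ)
A = A₀ exp(−t/τ) = 19.3×exp(−4.2/5.5) = 8.993 cm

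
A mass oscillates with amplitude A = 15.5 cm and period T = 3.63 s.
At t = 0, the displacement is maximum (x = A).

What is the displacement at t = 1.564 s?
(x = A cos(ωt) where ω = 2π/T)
ω = 2π/T = 2π/3.63 = 1.731 rad/s
x = A cos(ωt) = 15.5×cos(1.731×1.564) = -14.06 cm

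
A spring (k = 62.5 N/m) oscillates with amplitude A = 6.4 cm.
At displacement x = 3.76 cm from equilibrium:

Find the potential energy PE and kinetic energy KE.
E_total = ½kA² = ½×62.5×(0.064)² = 0.128 J
PE = ½kx² = ½×62.5×(0.0376)² = 0.04418 J
KE = E_total − PE = 0.08382 J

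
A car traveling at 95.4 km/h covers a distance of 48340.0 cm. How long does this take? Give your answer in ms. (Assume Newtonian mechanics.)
t = d/v (with unit conversion) = 18240.0 ms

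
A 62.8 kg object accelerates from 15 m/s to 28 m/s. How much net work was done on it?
W_net = ΔKE = ½m(v₂² − v₁²) = ½×62.8×(28² − 15²) = 17552.6 J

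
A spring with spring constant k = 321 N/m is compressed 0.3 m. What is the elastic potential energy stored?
PE = ½kx² = ½×321×0.3² = 14.44 J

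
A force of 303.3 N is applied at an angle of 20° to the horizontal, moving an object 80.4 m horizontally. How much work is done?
W = Fd cosθ = 303.3×80.4×cos(20°) = 22915.0 J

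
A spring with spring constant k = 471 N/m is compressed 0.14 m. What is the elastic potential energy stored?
PE = ½kx² = ½×471×0.14² = 4.616 J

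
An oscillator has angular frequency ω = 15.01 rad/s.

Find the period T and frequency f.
T = 2π/ω = 2π/15.01 = 0.4186 s; f = ω/2π = 2.389 Hz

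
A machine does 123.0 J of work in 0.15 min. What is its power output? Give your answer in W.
P = W/t = 123 J / 9 s = 13.67 W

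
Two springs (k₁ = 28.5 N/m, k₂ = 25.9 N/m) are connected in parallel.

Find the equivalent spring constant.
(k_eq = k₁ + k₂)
k_eq = k₁ + k₂ = 28.5 + 25.9 = 54.4 N/m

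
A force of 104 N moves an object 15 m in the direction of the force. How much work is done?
W = Fd = 104×15 = 1560.0 J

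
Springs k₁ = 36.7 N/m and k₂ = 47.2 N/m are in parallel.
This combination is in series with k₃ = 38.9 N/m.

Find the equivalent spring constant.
k₁₂ = k₁ + k₂ = 83.9 N/m (parallel)
1/k_eq = 1/k₁₂ + 1/k₃ → k_eq = 26.58 N/m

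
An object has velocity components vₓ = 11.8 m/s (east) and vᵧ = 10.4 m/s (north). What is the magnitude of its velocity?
|v| = √(vₓ² + vᵧ²) = √(11.8² + 10.4²) = √(247.4) = 15.73 m/s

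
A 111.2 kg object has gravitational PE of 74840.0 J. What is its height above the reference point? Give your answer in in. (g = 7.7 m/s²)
PE = mgh → h = PE/(mg) = 7.484e+04 J / (111.2 kg × 7.7 m/s²) = 87.41 m = 3441.0 in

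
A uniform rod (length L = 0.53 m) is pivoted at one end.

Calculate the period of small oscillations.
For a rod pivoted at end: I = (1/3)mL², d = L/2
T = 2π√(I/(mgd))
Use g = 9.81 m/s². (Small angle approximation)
I/m = (1/3)L² = 0.09363 m²; d = L/2 = 0.265 m
T = 2π√(I/(mgd)) = 2π√(0.09363/(9.81×0.265)) = 1.192 s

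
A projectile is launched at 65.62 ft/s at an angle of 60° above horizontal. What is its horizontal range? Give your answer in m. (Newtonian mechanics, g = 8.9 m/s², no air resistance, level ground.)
R = v₀² sin(2θ) / g (with unit conversion) = 38.93 m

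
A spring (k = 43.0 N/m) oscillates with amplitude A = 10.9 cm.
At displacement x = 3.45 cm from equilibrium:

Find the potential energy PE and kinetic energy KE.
E_total = ½kA² = ½×43.0×(0.109)² = 0.2554 J
PE = ½kx² = ½×43.0×(0.0345)² = 0.02559 J
KE = E_total − PE = 0.2299 J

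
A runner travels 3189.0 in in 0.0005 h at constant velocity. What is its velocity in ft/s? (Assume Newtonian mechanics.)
v = d/t (with unit conversion) = 147.6 ft/s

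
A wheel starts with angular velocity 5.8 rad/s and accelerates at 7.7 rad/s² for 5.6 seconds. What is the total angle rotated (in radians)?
θ = ω₀t + ½αt² = 5.8×5.6 + ½×7.7×5.6² = 153.22 rad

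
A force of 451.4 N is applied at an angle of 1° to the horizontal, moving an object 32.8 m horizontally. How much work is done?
W = Fd cosθ = 451.4×32.8×cos(1°) = 14804.0 J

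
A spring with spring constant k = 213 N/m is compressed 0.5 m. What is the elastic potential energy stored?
PE = ½kx² = ½×213×0.5² = 26.62 J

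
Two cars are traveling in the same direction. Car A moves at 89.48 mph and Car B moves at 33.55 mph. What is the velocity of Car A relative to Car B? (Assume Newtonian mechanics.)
v_rel = v_A - v_B = 89.48 - 33.55 = 55.93 mph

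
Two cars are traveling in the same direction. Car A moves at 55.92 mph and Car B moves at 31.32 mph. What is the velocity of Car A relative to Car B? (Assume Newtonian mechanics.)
v_rel = v_A - v_B = 55.92 - 31.32 = 24.6 mph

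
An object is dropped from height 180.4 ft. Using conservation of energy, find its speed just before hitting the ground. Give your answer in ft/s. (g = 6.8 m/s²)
mgh = ½mv² → v = √(2gh) = √(2×6.8×54.99) = 27.35 m/s = 89.72 ft/s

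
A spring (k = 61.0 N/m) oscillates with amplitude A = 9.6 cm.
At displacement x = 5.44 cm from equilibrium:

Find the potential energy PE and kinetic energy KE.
E_total = ½kA² = ½×61.0×(0.096)² = 0.2811 J
PE = ½kx² = ½×61.0×(0.0544)² = 0.09026 J
KE = E_total − PE = 0.1908 J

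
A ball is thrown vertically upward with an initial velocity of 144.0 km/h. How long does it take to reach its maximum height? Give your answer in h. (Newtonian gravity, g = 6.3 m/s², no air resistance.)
t_up = v₀/g (with unit conversion) = 0.001764 h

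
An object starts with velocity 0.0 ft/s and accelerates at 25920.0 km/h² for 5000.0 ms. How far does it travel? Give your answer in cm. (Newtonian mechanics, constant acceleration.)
d = v₀t + ½at² (with unit conversion) = 2500.0 cm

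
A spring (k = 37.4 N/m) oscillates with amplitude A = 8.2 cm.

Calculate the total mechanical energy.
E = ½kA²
E = ½kA² = ½×37.4×(0.082)² = 0.1257 J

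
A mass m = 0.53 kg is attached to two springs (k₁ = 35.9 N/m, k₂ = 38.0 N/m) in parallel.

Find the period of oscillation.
k_eq = k₁+k₂ = 73.9 N/m
T = 2π√(m/k_eq) = 2π√(0.53/73.9) = 0.5321 s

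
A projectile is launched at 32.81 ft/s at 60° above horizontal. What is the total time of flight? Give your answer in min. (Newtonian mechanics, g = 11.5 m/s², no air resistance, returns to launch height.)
T = 2v₀sin(θ)/g (with unit conversion) = 0.0251 min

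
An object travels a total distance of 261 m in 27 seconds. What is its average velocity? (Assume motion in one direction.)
v_avg = Δd / Δt = 261 / 27 = 9.67 m/s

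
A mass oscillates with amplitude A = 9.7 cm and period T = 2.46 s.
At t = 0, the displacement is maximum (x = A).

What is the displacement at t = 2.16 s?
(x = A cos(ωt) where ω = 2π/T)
ω = 2π/T = 2π/2.46 = 2.554 rad/s
x = A cos(ωt) = 9.7×cos(2.554×2.16) = 6.989 cm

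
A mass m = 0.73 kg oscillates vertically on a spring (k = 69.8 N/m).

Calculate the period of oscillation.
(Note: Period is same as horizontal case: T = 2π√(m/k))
T = 2π√(m/k) = 2π√(0.73/69.8) = 0.6426 s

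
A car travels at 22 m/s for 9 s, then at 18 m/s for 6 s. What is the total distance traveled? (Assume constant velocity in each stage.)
d₁ = v₁t₁ = 22 × 9 = 198 m
d₂ = v₂t₂ = 18 × 6 = 108 m
d_total = 198 + 108 = 306 m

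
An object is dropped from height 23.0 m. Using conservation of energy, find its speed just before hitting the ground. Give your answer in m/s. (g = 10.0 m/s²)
mgh = ½mv² → v = √(2gh) = √(2×10.0×23) = 21.45 m/s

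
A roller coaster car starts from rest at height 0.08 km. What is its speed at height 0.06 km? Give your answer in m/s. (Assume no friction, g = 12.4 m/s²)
mgh₁ = ½mv₂² + mgh₂ → v₂ = √(2g(h₁−h₂)) = √(2×12.4×(80−60)) = 22.27 m/s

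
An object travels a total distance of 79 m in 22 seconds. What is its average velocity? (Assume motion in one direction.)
v_avg = Δd / Δt = 79 / 22 = 3.59 m/s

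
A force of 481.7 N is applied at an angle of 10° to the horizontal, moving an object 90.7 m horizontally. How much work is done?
W = Fd cosθ = 481.7×90.7×cos(10°) = 43026.0 J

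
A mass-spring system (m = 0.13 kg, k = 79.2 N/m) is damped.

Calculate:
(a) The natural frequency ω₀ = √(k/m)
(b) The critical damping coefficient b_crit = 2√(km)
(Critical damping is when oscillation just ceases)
ω₀ = √(k/m) = √(79.2/0.13) = 24.68 rad/s
b_crit = 2√(km) = 2√(79.2×0.13) = 6.417 kg/s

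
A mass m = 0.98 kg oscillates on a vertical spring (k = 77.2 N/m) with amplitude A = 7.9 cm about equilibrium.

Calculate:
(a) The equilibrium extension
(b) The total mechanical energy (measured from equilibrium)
x_eq = mg/k = 0.98×9.81/77.2 = 0.1245 m = 12.45 cm
E = ½kA² = ½×77.2×(0.079)² = 0.2409 J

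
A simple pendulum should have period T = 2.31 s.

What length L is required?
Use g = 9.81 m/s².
T = 2π√(L/g) → L = g(T/2π)² = 9.81×(2.31/2π)² = 1.326 m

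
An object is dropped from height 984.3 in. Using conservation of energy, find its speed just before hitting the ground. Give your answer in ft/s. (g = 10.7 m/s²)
mgh = ½mv² → v = √(2gh) = √(2×10.7×25) = 23.13 m/s = 75.89 ft/s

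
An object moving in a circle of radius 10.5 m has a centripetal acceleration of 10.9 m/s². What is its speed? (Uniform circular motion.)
v = √(a_c × r) = √(10.9 × 10.5) = 10.7 m/s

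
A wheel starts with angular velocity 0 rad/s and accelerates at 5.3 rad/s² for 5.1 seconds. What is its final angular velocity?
ω = ω₀ + αt = 0 + 5.3 × 5.1 = 27.03 rad/s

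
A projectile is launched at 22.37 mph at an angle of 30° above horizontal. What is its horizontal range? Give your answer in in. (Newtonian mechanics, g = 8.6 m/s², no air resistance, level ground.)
R = v₀² sin(2θ) / g (with unit conversion) = 396.5 in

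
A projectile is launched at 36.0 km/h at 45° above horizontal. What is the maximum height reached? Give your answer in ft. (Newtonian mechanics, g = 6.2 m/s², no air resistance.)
H = v₀²sin²(θ)/(2g) (with unit conversion) = 13.23 ft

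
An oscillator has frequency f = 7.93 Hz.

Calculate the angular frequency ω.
ω = 2πf = 2π×7.93 = 49.83 rad/s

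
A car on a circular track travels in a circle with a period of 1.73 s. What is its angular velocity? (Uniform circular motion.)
ω = 2π/T = 2π/1.73 = 3.6319 rad/s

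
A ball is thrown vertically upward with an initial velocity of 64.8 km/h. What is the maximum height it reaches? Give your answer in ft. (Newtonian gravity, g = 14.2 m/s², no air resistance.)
h_max = v₀²/(2g) (with unit conversion) = 37.43 ft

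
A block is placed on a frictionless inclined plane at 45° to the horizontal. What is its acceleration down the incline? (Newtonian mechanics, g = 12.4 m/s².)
a = g sin(θ) = 12.4 × sin(45°) = 12.4 × 0.7071 = 8.77 m/s²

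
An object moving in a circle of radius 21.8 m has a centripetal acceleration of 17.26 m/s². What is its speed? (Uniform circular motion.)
v = √(a_c × r) = √(17.26 × 21.8) = 19.4 m/s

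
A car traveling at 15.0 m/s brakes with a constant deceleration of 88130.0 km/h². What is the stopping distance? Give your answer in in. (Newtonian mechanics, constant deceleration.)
d = v₀² / (2a) (with unit conversion) = 651.3 in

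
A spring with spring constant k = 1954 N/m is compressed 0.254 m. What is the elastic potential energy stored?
PE = ½kx² = ½×1954×0.254² = 63.03 J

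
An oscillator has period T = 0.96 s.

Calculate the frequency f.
f = 1/T = 1/0.96 = 1.042 Hz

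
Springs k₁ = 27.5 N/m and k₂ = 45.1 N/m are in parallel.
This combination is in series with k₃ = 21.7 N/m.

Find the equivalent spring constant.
k₁₂ = k₁ + k₂ = 72.6 N/m (parallel)
1/k_eq = 1/k₁₂ + 1/k₃ → k_eq = 16.71 N/m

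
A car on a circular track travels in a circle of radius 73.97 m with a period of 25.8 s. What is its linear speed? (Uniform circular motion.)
v = 2πr/T = 2π×73.97/25.8 = 18.01 m/s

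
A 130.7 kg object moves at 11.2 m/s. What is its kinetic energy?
KE = ½mv² = ½×130.7×11.2² = 8197.504 J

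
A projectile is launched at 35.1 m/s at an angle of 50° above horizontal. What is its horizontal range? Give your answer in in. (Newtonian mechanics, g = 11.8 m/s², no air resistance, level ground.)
R = v₀² sin(2θ) / g (with unit conversion) = 4048.0 in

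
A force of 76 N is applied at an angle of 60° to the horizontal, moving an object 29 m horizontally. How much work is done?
W = Fd cosθ = 76×29×cos(60°) = 1102.0 J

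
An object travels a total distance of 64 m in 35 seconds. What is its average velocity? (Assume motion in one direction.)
v_avg = Δd / Δt = 64 / 35 = 1.83 m/s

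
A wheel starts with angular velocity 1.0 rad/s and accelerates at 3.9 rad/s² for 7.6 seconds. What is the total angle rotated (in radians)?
θ = ω₀t + ½αt² = 1.0×7.6 + ½×3.9×7.6² = 120.23 rad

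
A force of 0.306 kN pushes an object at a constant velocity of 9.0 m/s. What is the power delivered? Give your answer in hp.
P = Fv = 306 N × 9 m/s = 2754 W = 3.693 hp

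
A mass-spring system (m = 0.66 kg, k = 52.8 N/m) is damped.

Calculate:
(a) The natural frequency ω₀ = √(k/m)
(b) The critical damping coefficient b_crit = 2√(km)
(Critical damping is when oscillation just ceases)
ω₀ = √(k/m) = √(52.8/0.66) = 8.944 rad/s
b_crit = 2√(km) = 2√(52.8×0.66) = 11.81 kg/s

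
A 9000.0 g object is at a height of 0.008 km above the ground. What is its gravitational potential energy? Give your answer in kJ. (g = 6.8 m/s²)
PE = mgh = 9 kg × 6.8 m/s² × 8 m = 489.6 J = 0.4896 kJ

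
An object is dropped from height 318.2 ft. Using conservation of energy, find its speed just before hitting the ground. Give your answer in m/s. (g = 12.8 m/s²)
mgh = ½mv² → v = √(2gh) = √(2×12.8×96.99) = 49.83 m/s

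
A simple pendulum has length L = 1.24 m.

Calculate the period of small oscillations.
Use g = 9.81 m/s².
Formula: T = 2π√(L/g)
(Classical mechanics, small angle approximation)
T = 2π√(L/g) = 2π√(1.24/9.81) = 2.234 s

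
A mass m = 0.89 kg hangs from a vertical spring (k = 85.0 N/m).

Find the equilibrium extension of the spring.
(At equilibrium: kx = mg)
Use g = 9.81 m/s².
x_eq = mg/k = 0.89×9.81/85.0 = 0.1027 m = 10.27 cm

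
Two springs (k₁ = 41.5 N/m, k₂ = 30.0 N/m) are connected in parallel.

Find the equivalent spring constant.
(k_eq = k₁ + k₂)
k_eq = k₁ + k₂ = 41.5 + 30.0 = 71.5 N/m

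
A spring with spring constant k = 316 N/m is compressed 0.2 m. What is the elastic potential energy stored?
PE = ½kx² = ½×316×0.2² = 6.32 J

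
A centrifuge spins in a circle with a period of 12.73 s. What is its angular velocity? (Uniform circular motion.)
ω = 2π/T = 2π/12.73 = 0.4936 rad/s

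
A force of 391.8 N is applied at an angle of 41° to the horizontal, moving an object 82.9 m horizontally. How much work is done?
W = Fd cosθ = 391.8×82.9×cos(41°) = 24513.0 J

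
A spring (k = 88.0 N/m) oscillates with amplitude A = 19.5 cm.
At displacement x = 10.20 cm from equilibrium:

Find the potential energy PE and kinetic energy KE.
E_total = ½kA² = ½×88.0×(0.195)² = 1.673 J
PE = ½kx² = ½×88.0×(0.102)² = 0.4578 J
KE = E_total − PE = 1.215 J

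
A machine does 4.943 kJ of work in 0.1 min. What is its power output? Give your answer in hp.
P = W/t = 4943 J / 6 s = 823.8 W = 1.105 hp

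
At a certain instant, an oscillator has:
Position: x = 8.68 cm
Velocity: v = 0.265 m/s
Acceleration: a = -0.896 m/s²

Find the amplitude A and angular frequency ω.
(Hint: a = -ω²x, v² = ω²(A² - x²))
a = −ω²x → ω = √(|a|/x) = √(0.896/0.0868) = 3.213 rad/s
v² = ω²(A² − x²) → A = √(x² + v²/ω²) = √(0.0868² + 0.265²/3.213²) = 0.1197 m = 11.97 cm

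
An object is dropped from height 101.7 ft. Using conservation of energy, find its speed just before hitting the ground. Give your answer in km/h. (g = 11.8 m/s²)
mgh = ½mv² → v = √(2gh) = √(2×11.8×31) = 27.05 m/s = 97.37 km/h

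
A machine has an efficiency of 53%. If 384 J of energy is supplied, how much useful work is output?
W_out = η × W_in = 0.53 × 384 = 203.52 J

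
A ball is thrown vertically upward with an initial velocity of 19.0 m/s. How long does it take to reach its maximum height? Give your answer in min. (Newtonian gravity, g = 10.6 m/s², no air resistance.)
t_up = v₀/g (with unit conversion) = 0.02987 min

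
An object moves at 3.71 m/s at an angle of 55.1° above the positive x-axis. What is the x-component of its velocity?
vₓ = v cos(θ) = 3.71 × cos(55.1°) = 2.12 m/s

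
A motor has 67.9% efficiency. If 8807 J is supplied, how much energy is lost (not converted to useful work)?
W_out = η × W_in = 0.679×8807 = 5980.0 J
W_lost = W_in − W_out = 8807 − 5980.0 = 2827.0 J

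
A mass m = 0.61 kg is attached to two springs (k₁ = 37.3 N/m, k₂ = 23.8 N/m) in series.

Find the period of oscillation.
k_eq = k₁k₂/(k₁+k₂) = 14.53 N/m
T = 2π√(m/k_eq) = 2π√(0.61/14.53) = 1.287 s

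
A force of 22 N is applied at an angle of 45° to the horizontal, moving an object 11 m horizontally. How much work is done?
W = Fd cosθ = 22×11×cos(45°) = 171.12 J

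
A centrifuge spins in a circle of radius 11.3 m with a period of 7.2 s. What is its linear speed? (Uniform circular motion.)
v = 2πr/T = 2π×11.3/7.2 = 9.86 m/s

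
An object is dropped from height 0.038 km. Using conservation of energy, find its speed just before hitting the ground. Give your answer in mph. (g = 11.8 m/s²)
mgh = ½mv² → v = √(2gh) = √(2×11.8×38) = 29.95 m/s = 66.99 mph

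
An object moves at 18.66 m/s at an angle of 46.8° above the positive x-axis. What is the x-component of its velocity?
vₓ = v cos(θ) = 18.66 × cos(46.8°) = 12.77 m/s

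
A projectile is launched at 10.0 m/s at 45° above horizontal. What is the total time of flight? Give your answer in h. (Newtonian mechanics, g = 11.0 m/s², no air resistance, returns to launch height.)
T = 2v₀sin(θ)/g (with unit conversion) = 0.0003571 h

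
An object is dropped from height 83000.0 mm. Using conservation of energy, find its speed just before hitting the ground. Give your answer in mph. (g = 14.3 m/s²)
mgh = ½mv² → v = √(2gh) = √(2×14.3×83) = 48.72 m/s = 109.0 mph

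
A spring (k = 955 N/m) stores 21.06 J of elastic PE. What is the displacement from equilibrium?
PE = ½kx² → x = √(2PE/k) = √(2×21.06/955) = 0.21 m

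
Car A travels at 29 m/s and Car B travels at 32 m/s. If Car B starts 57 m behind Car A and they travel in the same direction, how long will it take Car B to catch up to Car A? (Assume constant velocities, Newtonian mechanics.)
Relative speed: v_rel = 32 - 29 = 3 m/s
Time to catch: t = d₀/v_rel = 57/3 = 19.0 s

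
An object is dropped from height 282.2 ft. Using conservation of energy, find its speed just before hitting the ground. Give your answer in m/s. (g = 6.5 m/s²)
mgh = ½mv² → v = √(2gh) = √(2×6.5×86.01) = 33.44 m/s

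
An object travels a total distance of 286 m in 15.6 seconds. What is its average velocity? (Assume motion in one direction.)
v_avg = Δd / Δt = 286 / 15.6 = 18.33 m/s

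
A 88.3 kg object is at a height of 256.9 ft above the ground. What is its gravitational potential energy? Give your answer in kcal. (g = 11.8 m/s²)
PE = mgh = 88.3 kg × 11.8 m/s² × 78.3 m = 8.159e+04 J = 19.5 kcal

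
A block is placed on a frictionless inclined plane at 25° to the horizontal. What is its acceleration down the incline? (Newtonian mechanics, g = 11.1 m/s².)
a = g sin(θ) = 11.1 × sin(25°) = 11.1 × 0.4226 = 4.69 m/s²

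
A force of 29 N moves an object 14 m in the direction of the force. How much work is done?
W = Fd = 29×14 = 406.0 J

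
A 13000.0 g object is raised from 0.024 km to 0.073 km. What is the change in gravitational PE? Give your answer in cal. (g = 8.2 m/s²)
ΔPE = mg(h₂ − h₁) = 13 kg × 8.2 m/s² × (73 − 24) m = 5223 J = 1248.0 cal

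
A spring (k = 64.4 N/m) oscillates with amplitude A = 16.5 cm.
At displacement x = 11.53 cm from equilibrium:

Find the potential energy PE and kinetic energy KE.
E_total = ½kA² = ½×64.4×(0.165)² = 0.8766 J
PE = ½kx² = ½×64.4×(0.1153)² = 0.4281 J
KE = E_total − PE = 0.4486 J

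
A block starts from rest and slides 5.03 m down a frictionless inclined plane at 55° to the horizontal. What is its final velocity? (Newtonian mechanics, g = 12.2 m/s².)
a = g sin(θ) = 12.2 × sin(55°) = 9.99 m/s²
v = √(2ad) = √(2 × 9.99 × 5.03) = 10.03 m/s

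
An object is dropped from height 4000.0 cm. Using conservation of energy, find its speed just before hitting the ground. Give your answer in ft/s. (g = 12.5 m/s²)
mgh = ½mv² → v = √(2gh) = √(2×12.5×40) = 31.62 m/s = 103.7 ft/s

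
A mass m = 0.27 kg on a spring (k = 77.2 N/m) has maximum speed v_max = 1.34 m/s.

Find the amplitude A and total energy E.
½mv²_max = ½kA² → A = v_max√(m/k) = 1.34×√(0.27/77.2) = 0.07925 m = 7.925 cm
E = ½mv²_max = ½×0.27×1.34² = 0.2424 J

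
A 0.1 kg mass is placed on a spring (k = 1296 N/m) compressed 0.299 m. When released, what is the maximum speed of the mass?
½kx² = ½mv² → v = x√(k/m) = 0.299×√(1296/0.1) = 34.04 m/s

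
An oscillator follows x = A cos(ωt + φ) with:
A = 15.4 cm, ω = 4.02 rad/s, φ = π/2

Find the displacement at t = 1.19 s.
x = A cos(ωt + φ) = 15.4×cos(4.02×1.19 + π/2) = 15.36 cm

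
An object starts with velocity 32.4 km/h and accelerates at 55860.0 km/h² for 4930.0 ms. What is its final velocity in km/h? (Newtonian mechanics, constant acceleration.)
v = v₀ + at (with unit conversion) = 108.9 km/h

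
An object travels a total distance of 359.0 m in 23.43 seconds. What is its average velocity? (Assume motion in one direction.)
v_avg = Δd / Δt = 359.0 / 23.43 = 15.32 m/s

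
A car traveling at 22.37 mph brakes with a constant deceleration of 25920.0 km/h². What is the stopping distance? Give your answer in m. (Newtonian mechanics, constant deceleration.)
d = v₀² / (2a) (with unit conversion) = 25.0 m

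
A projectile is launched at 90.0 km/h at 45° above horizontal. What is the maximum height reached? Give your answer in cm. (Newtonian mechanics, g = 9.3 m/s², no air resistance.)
H = v₀²sin²(θ)/(2g) (with unit conversion) = 1680.0 cm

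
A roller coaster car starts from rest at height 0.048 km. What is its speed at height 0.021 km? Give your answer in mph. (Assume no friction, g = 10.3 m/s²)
mgh₁ = ½mv₂² + mgh₂ → v₂ = √(2g(h₁−h₂)) = √(2×10.3×(48−21)) = 23.58 m/s = 52.76 mph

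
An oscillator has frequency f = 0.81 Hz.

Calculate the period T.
T = 1/f = 1/0.81 = 1.235 s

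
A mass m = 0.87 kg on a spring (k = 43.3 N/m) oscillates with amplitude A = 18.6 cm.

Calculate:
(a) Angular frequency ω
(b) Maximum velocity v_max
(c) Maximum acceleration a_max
ω = √(k/m) = √(43.3/0.87) = 7.055 rad/s
v_max = ωA = 7.055×0.186 = 1.312 m/s
a_max = ω²A = 7.055²×0.186 = 9.257 m/s²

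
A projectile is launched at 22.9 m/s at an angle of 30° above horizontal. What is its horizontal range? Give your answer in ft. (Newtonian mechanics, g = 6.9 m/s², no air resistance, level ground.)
R = v₀² sin(2θ) / g (with unit conversion) = 215.9 ft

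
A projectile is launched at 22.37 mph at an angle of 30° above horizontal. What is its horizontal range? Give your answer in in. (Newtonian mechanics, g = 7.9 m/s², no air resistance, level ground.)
R = v₀² sin(2θ) / g (with unit conversion) = 431.6 in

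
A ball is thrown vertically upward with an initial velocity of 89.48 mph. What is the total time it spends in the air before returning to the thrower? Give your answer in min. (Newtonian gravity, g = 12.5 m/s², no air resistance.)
t_total = 2v₀/g (with unit conversion) = 0.1067 min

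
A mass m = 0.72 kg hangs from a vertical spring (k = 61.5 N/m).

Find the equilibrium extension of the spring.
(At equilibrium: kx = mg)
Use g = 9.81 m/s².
x_eq = mg/k = 0.72×9.81/61.5 = 0.1148 m = 11.48 cm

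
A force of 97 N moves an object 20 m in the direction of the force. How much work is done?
W = Fd = 97×20 = 1940.0 J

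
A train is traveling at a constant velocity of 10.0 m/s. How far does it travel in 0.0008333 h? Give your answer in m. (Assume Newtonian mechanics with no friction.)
d = vt (with unit conversion) = 30.0 m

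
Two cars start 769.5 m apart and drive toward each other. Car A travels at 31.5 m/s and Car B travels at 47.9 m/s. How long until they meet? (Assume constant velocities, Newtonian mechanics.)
Combined speed: v_combined = 31.5 + 47.9 = 79.4 m/s
Time to meet: t = d/79.4 = 769.5/79.4 = 9.69 s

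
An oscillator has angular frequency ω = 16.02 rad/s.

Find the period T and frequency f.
T = 2π/ω = 2π/16.02 = 0.3922 s; f = ω/2π = 2.55 Hz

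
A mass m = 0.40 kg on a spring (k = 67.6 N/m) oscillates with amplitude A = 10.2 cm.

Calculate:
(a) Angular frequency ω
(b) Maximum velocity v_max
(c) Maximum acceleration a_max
ω = √(k/m) = √(67.6/0.4) = 13 rad/s
v_max = ωA = 13×0.102 = 1.326 m/s
a_max = ω²A = 13²×0.102 = 17.24 m/s²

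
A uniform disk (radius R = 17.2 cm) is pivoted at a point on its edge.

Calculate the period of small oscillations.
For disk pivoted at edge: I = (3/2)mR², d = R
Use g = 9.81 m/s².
I/m = (3/2)R² = 0.04438 m²; d = R = 0.172 m
T = 2π√((3/2)R²/(gR)) = 2π√(3R/(2g)) = 1.019 s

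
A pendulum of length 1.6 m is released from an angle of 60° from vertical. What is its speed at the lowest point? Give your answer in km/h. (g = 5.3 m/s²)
h = L(1 − cosθ) = 1.6×(1 − cos60°) = 0.8 m
v = √(2gh) = √(2×5.3×0.8) = 2.912 m/s = 10.48 km/h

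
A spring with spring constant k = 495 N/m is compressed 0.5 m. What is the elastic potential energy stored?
PE = ½kx² = ½×495×0.5² = 61.88 J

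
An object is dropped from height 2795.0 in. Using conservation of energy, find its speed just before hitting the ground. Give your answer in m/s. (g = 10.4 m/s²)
mgh = ½mv² → v = √(2gh) = √(2×10.4×70.99) = 38.43 m/s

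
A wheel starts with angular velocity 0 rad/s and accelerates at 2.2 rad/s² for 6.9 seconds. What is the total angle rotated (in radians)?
θ = ω₀t + ½αt² = 0×6.9 + ½×2.2×6.9² = 52.37 rad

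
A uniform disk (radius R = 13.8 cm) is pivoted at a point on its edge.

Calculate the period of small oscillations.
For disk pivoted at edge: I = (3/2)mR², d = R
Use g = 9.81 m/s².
I/m = (3/2)R² = 0.02857 m²; d = R = 0.138 m
T = 2π√((3/2)R²/(gR)) = 2π√(3R/(2g)) = 0.9127 s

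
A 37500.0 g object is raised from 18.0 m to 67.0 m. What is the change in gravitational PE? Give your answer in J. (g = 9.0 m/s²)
ΔPE = mg(h₂ − h₁) = 37.5 kg × 9.0 m/s² × (67 − 18) m = 1.654e+04 J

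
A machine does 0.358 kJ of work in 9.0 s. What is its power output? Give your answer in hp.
P = W/t = 358 J / 9 s = 39.78 W = 0.05334 hp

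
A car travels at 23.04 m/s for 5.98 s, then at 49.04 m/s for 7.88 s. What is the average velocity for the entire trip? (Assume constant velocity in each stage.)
d₁ = v₁t₁ = 23.04 × 5.98 = 137.779 m
d₂ = v₂t₂ = 49.04 × 7.88 = 386.435 m
d_total = 524.21 m, t_total = 13.86 s
v_avg = d_total/t_total = 524.21/13.86 = 37.82 m/s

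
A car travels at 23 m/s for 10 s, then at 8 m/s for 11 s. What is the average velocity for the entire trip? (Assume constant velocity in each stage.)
d₁ = v₁t₁ = 23 × 10 = 230 m
d₂ = v₂t₂ = 8 × 11 = 88 m
d_total = 318 m, t_total = 21 s
v_avg = d_total/t_total = 318/21 = 15.14 m/s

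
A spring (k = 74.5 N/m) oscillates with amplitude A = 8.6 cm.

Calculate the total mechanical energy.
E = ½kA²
E = ½kA² = ½×74.5×(0.086)² = 0.2755 J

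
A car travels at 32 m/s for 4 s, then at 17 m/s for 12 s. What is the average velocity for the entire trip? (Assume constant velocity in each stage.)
d₁ = v₁t₁ = 32 × 4 = 128 m
d₂ = v₂t₂ = 17 × 12 = 204 m
d_total = 332 m, t_total = 16 s
v_avg = d_total/t_total = 332/16 = 20.75 m/s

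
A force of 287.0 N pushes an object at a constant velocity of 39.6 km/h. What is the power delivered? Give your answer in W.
P = Fv = 287 N × 11 m/s = 3157 W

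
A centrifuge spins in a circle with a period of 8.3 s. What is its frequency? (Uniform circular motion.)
f = 1/T = 1/8.3 = 0.1205 Hz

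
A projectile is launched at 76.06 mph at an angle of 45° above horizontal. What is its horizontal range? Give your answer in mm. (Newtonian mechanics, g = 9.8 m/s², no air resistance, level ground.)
R = v₀² sin(2θ) / g (with unit conversion) = 118000.0 mm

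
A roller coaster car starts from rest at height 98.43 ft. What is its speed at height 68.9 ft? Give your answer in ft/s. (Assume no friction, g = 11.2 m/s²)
mgh₁ = ½mv₂² + mgh₂ → v₂ = √(2g(h₁−h₂)) = √(2×11.2×(30−21)) = 14.2 m/s = 46.59 ft/s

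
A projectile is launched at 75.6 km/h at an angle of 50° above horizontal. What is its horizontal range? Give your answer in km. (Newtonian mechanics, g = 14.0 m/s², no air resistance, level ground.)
R = v₀² sin(2θ) / g (with unit conversion) = 0.03102 km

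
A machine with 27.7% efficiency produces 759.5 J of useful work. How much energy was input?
W_in = W_out/η = 759.5/0.277 = 2741.9 J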